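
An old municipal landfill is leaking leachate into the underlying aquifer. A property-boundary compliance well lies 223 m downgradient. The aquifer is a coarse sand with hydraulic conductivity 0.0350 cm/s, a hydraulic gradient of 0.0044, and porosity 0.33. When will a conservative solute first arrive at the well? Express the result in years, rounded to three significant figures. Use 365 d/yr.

K = 0.0350 cm/s × 864 = 30.24 m/d
Specific discharge q = 30.24 × 0.0044 = 0.1331 m/d
v = Ki/n = 30.24·0.0044/0.33 = 0.4032 m/d
t = L / v = 223 / 0.4032 = 553.1 d
   = 553.1 / 365 = 1.52 yr

1.52 years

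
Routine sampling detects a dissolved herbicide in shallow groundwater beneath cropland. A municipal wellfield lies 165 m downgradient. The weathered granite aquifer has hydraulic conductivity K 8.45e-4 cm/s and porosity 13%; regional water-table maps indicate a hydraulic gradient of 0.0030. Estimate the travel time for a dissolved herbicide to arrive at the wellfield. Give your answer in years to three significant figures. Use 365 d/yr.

26.8 years

K = 8.45e-4 cm/s × 864 = 0.7301 m/d
Darcy flux q = K·i = 0.7301 × 0.0030 = 0.002190 m/d
v = Ki/n = 0.7301·0.0030/0.13 = 0.01685 m/d
t = L / v = 165 / 0.01685 = 9793 d
   = 9793 / 365 = 26.8 yr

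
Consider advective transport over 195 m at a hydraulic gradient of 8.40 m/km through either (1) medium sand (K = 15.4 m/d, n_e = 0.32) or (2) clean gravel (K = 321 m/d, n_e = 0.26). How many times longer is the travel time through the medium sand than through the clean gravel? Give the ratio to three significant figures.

Unit 1 (medium sand): v = 15.4×0.0084/0.32 = 0.4043 m/d, t = 195/0.4043 = 482.4 d
Unit 2 (clean gravel): v = 321×0.0084/0.26 = 10.37 m/d, t = 195/10.37 = 18.80 d
t(medium sand) / t(clean gravel) = 482.4/18.80 = 25.7

25.7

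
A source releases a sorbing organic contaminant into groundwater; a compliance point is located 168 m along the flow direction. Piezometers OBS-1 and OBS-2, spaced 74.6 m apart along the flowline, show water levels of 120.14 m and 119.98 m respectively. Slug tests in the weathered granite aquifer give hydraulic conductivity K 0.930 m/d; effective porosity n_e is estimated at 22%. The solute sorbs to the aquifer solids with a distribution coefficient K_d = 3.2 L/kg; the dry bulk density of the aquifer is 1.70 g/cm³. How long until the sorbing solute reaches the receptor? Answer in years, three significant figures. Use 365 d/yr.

Hydraulic gradient i = (120.14 − 119.98) / 74.6 = 0.16 / 74.6 = 0.002145
Specific discharge q = 0.930 × 0.002145 = 0.001995 m/d
v_s = q/n_e = 0.001995/0.22 = 0.009067 m/d
Retardation R = 1 + ρ_b·K_d/n = 1 + 1.70×3.2/0.22 = 25.73
Contaminant velocity v_c = v/R = 0.009067/25.73 = 3.524e-4 m/d
t = L/v_c = 168/3.524e-4 = 476700 d
   = 476700/365 = 1310 yr

1310 years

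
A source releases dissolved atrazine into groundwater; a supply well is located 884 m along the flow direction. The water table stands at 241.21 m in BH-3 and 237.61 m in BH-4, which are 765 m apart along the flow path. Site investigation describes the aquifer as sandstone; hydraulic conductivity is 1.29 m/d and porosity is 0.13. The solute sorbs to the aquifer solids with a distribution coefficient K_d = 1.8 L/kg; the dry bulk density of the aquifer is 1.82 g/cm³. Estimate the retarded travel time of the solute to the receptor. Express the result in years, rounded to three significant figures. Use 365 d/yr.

Hydraulic gradient i = (241.21 − 237.61) / 765 = 3.60 / 765 = 0.004706
q = Ki = 1.29 × 0.004706 = 0.006071 m/d
v_s = q/n_e = 0.006071/0.13 = 0.04670 m/d
Retardation R = 1 + ρ_b·K_d/n = 1 + 1.82×1.8/0.13 = 26.20
Contaminant velocity v_c = v/R = 0.04670/26.20 = 0.001782 m/d
t = L/v_c = 884/0.001782 = 496000 d
   = 496000/365 = 1360 yr

1360 years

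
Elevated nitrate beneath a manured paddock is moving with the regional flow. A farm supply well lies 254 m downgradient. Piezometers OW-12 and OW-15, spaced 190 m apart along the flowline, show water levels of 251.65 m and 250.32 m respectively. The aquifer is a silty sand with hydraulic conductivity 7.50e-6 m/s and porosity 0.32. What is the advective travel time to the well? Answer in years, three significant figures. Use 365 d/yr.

49.1 years

Hydraulic gradient i = (251.65 − 250.32) / 190 = 1.33 / 190 = 0.007000
K = 7.50e-6 m/s × 86400 s/d = 0.6480 m/d
Specific discharge q = 0.6480 × 0.007000 = 0.004536 m/d
Seepage velocity v = q / n = 0.004536 / 0.32 = 0.01418 m/d
t = L / v = 254 / 0.01418 = 17920 d
   = 17920 / 365 = 49.1 yr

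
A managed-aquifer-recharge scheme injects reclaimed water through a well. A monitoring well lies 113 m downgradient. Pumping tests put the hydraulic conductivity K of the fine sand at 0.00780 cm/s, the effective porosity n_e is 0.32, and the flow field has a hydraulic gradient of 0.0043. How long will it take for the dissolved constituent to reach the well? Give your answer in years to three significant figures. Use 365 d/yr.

3.42 years

K = 0.00780 cm/s × 864 = 6.739 m/d
Darcy flux q = K·i = 6.739 × 0.0043 = 0.02898 m/d
v = Ki/n = 6.739·0.0043/0.32 = 0.09056 m/d
t = L / v = 113 / 0.09056 = 1248 d
   = 1248 / 365 = 3.42 yr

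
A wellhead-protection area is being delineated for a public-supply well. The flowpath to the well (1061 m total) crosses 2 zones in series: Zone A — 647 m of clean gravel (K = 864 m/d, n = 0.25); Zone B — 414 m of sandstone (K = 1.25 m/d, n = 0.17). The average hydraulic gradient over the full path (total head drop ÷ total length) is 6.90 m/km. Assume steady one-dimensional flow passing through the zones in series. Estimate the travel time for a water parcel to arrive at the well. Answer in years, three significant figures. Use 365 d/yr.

For zones in series the flux q is common to all zones; the equivalent conductivity is the harmonic (thickness-weighted) mean, K_eq = L_total / Σ(L_j/K_j).
Σ(L/K) = 647/864 + 414/1.25 = 0.7488 + 331.2 = 331.9 d
K_eq = L_total / Σ(L/K) = 1061 / 331.9 = 3.196 m/d
q = K_eq · i = 3.196 × 0.0069 = 0.02205 m/d (same in every zone)
Zone A: v = q/n = 0.02205/0.25 = 0.08822 m/d → t_A = 647/0.08822 = 7334 d
Zone B: v = q/n = 0.02205/0.17 = 0.1297 m/d → t_B = 414/0.1297 = 3191 d
Total t = 7334 + 3191 = 10530 d
   = 10530 / 365 = 28.8 yr

28.8 years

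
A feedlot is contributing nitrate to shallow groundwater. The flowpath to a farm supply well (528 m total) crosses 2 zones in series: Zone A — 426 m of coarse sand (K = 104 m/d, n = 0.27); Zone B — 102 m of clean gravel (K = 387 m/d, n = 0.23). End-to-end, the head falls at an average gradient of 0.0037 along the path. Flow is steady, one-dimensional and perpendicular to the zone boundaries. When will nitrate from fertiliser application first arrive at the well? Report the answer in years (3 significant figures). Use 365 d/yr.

0.847 years

Steady 1-D flow in series ⇒ the Darcy flux q is identical in every zone and the zone head losses add (resistances L/K in series).
Σ(L/K) = 426/104 + 102/387 = 4.096 + 0.2636 = 4.360 d
K_eq = L_total / Σ(L/K) = 528 / 4.360 = 121.1 m/d
q = K_eq · i = 121.1 × 0.0037 = 0.4481 m/d (same in every zone)
Zone A: v = q/n = 0.4481/0.27 = 1.660 m/d → t_A = 426/1.660 = 256.7 d
Zone B: v = q/n = 0.4481/0.23 = 1.948 m/d → t_B = 102/1.948 = 52.35 d
Total t = 256.7 + 52.35 = 309.0 d
   = 309.0 / 365 = 0.847 yr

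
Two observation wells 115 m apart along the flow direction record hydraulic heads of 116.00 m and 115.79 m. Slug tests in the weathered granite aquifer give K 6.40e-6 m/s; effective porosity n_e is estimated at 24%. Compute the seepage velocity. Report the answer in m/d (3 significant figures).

Hydraulic gradient i = (116.00 − 115.79) / 115 = 0.21 / 115 = 0.001826
K = 6.40e-6 m/s × 86400 s/d = 0.5530 m/d
q = Ki = 0.5530 × 0.001826 = 0.001010 m/d
Average linear velocity = 0.001010 / 0.24 = 0.004207 m/d

0.00421 m/d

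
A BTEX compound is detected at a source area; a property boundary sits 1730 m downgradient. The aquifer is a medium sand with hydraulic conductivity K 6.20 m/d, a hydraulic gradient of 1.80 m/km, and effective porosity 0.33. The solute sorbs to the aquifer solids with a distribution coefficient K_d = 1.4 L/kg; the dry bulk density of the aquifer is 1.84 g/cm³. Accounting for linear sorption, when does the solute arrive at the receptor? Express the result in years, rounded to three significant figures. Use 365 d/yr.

q = Ki = 6.20 × 0.0018 = 0.01116 m/d
v = Ki/n = 6.20·0.0018/0.33 = 0.03382 m/d
Retardation R = 1 + ρ_b·K_d/n = 1 + 1.84×1.4/0.33 = 8.806
Contaminant velocity v_c = v/R = 0.03382/8.806 = 0.003840 m/d
t = L/v_c = 1730/0.003840 = 450500 d
   = 450500/365 = 1230 yr

1230 years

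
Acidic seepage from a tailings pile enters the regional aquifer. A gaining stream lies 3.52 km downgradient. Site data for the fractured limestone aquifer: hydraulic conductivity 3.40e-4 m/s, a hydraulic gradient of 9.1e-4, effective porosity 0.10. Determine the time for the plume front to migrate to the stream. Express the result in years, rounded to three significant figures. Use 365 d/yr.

36.1 years

K = 3.40e-4 m/s × 86400 s/d = 29.38 m/d
Specific discharge q = 29.38 × 9.1e-4 = 0.02673 m/d
Seepage velocity v = q / n = 0.02673 / 0.10 = 0.2673 m/d
L = 3.52 km = 3520 m
t = L / v = 3520 / 0.2673 = 13170 d
   = 13170 / 365 = 36.1 yr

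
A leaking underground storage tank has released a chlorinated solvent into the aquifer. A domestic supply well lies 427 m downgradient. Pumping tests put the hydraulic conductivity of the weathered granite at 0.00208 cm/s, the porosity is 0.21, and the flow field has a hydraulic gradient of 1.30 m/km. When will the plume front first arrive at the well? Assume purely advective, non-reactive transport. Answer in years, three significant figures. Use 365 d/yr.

105 years

K = 0.00208 cm/s × 864 = 1.797 m/d
Darcy flux q = K·i = 1.797 × 0.0013 = 0.002336 m/d
Seepage velocity v = q / n = 0.002336 / 0.21 = 0.01113 m/d
t = L / v = 427 / 0.01113 = 38380 d
   = 38380 / 365 = 105 yr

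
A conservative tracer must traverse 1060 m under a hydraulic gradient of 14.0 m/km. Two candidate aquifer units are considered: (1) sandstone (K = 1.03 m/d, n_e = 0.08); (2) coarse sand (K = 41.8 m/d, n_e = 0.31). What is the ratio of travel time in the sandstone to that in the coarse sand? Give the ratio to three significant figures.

10.5

Unit 1 (sandstone): v = 1.03×0.014/0.08 = 0.1803 m/d, t = 1060/0.1803 = 5881 d
Unit 2 (coarse sand): v = 41.8×0.014/0.31 = 1.888 m/d, t = 1060/1.888 = 561.5 d
t(sandstone) / t(coarse sand) = 5881/561.5 = 10.5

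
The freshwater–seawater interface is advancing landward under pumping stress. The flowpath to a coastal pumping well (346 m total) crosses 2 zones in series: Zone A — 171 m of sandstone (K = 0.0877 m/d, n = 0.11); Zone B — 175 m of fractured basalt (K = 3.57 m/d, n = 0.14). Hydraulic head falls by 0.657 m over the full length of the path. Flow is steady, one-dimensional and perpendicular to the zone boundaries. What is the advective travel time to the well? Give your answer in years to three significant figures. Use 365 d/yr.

361 years

Continuity: the same q passes through each zone, so ΔH = q·Σ(L_j/K_j) — the zones act as resistances in series.
Σ(L/K) = 171/0.0877 + 175/3.57 = 1950 + 49.02 = 1999 d
q = ΔH / Σ(L/K) = 0.657 / 1999 = 3.287e-4 m/d (same in every zone)
Zone A: v = q/n = 3.287e-4/0.11 = 0.002988 m/d → t_A = 171/0.002988 = 57230 d
Zone B: v = q/n = 3.287e-4/0.14 = 0.002348 m/d → t_B = 175/0.002348 = 74540 d
Total t = 57230 + 74540 = 131800 d
   = 131800 / 365 = 361 yr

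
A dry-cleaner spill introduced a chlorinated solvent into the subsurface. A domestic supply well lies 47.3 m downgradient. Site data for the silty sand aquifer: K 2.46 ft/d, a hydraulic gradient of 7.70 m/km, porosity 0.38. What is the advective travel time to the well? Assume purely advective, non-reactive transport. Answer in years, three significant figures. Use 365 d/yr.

8.53 years

K = 2.46 ft/d × 0.3048 = 0.7498 m/d
q = Ki = 0.7498 × 0.0077 = 0.005774 m/d
Seepage velocity v = q / n = 0.005774 / 0.38 = 0.01519 m/d
t = L / v = 47.3 / 0.01519 = 3113 d
   = 3113 / 365 = 8.53 yr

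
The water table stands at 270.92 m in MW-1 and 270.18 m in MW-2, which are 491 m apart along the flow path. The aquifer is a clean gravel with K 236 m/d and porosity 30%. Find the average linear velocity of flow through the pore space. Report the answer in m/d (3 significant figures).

Hydraulic gradient i = (270.92 − 270.18) / 491 = 0.74 / 491 = 0.001507
Specific discharge q = 236 × 0.001507 = 0.3557 m/d
Seepage velocity v = q / n = 0.3557 / 0.30 = 1.186 m/d

1.19 m/d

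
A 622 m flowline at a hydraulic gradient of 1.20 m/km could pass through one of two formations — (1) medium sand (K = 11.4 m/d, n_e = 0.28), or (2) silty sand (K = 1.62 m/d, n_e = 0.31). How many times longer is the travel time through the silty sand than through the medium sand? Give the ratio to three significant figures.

7.79

Unit 1 (medium sand): v = 11.4×0.0012/0.28 = 0.04886 m/d, t = 622/0.04886 = 12730 d
Unit 2 (silty sand): v = 1.62×0.0012/0.31 = 0.006271 m/d, t = 622/0.006271 = 99190 d
t(silty sand) / t(medium sand) = 99190/12730 = 7.79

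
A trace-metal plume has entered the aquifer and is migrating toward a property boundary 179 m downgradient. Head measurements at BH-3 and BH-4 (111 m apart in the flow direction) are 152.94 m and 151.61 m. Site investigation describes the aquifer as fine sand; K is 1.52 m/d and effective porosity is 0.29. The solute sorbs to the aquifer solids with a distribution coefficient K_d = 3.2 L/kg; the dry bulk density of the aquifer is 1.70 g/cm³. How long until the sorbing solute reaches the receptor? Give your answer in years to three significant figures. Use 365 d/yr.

154 years

Hydraulic gradient i = (152.94 − 151.61) / 111 = 1.33 / 111 = 0.01198
Darcy flux q = K·i = 1.52 × 0.01198 = 0.01821 m/d
Seepage velocity v = q / n = 0.01821 / 0.29 = 0.06280 m/d
Retardation R = 1 + ρ_b·K_d/n = 1 + 1.70×3.2/0.29 = 19.76
Contaminant velocity v_c = v/R = 0.06280/19.76 = 0.003178 m/d
t = L/v_c = 179/0.003178 = 56320 d
   = 56320/365 = 154 yr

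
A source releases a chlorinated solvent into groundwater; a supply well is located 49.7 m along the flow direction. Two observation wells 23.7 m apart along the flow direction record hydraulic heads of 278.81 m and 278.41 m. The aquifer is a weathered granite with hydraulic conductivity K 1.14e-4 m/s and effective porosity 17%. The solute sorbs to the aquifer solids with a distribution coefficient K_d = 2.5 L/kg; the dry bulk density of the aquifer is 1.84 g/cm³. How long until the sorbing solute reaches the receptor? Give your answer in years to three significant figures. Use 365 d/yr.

Hydraulic gradient i = (278.81 − 278.41) / 23.7 = 0.40 / 23.7 = 0.01688
K = 1.14e-4 m/s × 86400 s/d = 9.850 m/d
Darcy flux q = K·i = 9.850 × 0.01688 = 0.1662 m/d
v_s = q/n_e = 0.1662/0.17 = 0.9779 m/d
Retardation R = 1 + ρ_b·K_d/n = 1 + 1.84×2.5/0.17 = 28.06
Contaminant velocity v_c = v/R = 0.9779/28.06 = 0.03485 m/d
t = L/v_c = 49.7/0.03485 = 1426 d
   = 1426/365 = 3.91 yr

3.91 years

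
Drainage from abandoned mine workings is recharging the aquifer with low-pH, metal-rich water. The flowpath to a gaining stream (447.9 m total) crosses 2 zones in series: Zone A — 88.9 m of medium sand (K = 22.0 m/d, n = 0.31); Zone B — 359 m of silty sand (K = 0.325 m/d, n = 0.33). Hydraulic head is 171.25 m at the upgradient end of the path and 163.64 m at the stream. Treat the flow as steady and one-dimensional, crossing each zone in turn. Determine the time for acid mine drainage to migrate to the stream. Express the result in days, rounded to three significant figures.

21300 days

Total head drop ΔH = 171.25 − 163.64 = 7.61 m
Continuity: the same q passes through each zone, so ΔH = q·Σ(L_j/K_j) — the zones act as resistances in series.
Σ(L/K) = 88.9/22.0 + 359/0.325 = 4.041 + 1105 = 1109 d
q = ΔH / Σ(L/K) = 7.61 / 1109 = 0.006864 m/d (same in every zone)
Zone A: v = q/n = 0.006864/0.31 = 0.02214 m/d → t_A = 88.9/0.02214 = 4015 d
Zone B: v = q/n = 0.006864/0.33 = 0.02080 m/d → t_B = 359/0.02080 = 17260 d
Total t = 4015 + 17260 = 21270 d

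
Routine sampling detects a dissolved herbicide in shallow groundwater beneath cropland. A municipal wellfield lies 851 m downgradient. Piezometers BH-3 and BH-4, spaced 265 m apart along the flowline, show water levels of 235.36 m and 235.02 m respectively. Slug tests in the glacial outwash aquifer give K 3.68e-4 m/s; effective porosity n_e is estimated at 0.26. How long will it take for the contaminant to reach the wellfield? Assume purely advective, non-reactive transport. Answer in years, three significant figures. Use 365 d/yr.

14.9 years

Hydraulic gradient i = (235.36 − 235.02) / 265 = 0.34 / 265 = 0.001283
K = 3.68e-4 m/s × 86400 s/d = 31.80 m/d
Darcy flux q = K·i = 31.80 × 0.001283 = 0.04079 m/d
Seepage velocity v = q / n = 0.04079 / 0.26 = 0.1569 m/d
t = L / v = 851 / 0.1569 = 5424 d
   = 5424 / 365 = 14.9 yr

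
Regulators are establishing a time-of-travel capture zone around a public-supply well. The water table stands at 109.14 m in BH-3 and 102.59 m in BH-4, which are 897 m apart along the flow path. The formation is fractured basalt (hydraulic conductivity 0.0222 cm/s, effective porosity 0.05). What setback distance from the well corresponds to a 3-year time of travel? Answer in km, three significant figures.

3.07 km

Hydraulic gradient i = (109.14 − 102.59) / 897 = 6.55 / 897 = 0.007302
K = 0.0222 cm/s × 864 = 19.18 m/d
Specific discharge q = 19.18 × 0.007302 = 0.1401 m/d
v_s = q/n_e = 0.1401/0.05 = 2.801 m/d
T = 3 yr × 365 = 1095 d
L = v × T = 2.801 × 1095 = 3067 m
   = 3.07 km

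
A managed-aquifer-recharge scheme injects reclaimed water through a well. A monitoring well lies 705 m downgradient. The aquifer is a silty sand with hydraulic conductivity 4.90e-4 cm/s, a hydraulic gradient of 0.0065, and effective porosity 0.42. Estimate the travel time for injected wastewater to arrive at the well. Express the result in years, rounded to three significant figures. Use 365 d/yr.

K = 4.90e-4 cm/s × 864 = 0.4234 m/d
q = Ki = 0.4234 × 0.0065 = 0.002752 m/d
v = Ki/n = 0.4234·0.0065/0.42 = 0.006552 m/d
t = L / v = 705 / 0.006552 = 107600 d
   = 107600 / 365 = 295 yr

295 years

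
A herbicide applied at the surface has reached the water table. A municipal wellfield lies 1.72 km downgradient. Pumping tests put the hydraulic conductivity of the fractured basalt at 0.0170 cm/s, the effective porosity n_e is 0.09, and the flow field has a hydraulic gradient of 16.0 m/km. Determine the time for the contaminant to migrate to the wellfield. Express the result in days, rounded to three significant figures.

659 days

K = 0.0170 cm/s × 864 = 14.69 m/d
q = Ki = 14.69 × 0.016 = 0.2350 m/d
v_s = q/n_e = 0.2350/0.09 = 2.611 m/d
L = 1.72 km = 1720 m
t = L / v = 1720 / 2.611 = 658.7 d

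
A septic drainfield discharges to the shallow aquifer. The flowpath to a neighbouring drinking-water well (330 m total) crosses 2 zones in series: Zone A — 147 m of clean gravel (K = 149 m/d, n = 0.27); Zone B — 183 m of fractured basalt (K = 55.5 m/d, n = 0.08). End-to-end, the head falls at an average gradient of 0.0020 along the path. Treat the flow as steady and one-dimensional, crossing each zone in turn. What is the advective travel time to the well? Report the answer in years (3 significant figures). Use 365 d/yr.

0.966 years

Continuity: the same q passes through each zone, so ΔH = q·Σ(L_j/K_j) — the zones act as resistances in series.
Σ(L/K) = 147/149 + 183/55.5 = 0.9866 + 3.297 = 4.284 d
K_eq = L_total / Σ(L/K) = 330 / 4.284 = 77.03 m/d
q = K_eq · i = 77.03 × 0.0020 = 0.1541 m/d (same in every zone)
Zone A: v = q/n = 0.1541/0.27 = 0.5706 m/d → t_A = 147/0.5706 = 257.6 d
Zone B: v = q/n = 0.1541/0.08 = 1.926 m/d → t_B = 183/1.926 = 95.02 d
Total t = 257.6 + 95.02 = 352.6 d
   = 352.6 / 365 = 0.966 yr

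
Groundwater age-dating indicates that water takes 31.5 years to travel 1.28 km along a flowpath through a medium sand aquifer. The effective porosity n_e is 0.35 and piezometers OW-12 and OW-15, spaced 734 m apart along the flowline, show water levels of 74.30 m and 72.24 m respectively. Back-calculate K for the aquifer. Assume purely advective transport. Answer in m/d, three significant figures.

13.9 m/d

Hydraulic gradient i = (74.30 − 72.24) / 734 = 2.06 / 734 = 0.002807
t = 31.5 years = 11500 d
L = 1.28 km = 1280 m
v = L / t = 1280 / 11500 = 0.1113 m/d
K = v · n / i = 0.1113 × 0.35 / 0.002807 = 13.9 m/d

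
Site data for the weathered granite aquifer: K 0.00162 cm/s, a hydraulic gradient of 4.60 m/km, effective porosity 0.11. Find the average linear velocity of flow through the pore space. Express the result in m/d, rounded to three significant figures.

K = 0.00162 cm/s × 864 = 1.400 m/d
q = Ki = 1.400 × 0.0046 = 0.006439 m/d
v = Ki/n = 1.400·0.0046/0.11 = 0.05853 m/d

0.0585 m/d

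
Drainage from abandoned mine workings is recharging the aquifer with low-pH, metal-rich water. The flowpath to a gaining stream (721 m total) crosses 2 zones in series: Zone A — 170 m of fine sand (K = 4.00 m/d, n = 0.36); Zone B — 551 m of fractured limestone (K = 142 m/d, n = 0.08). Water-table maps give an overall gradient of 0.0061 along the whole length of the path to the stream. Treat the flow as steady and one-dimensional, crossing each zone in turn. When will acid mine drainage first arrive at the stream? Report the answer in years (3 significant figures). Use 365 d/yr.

For zones in series the flux q is common to all zones; the equivalent conductivity is the harmonic (thickness-weighted) mean, K_eq = L_total / Σ(L_j/K_j).
Σ(L/K) = 170/4.00 + 551/142 = 42.50 + 3.880 = 46.38 d
K_eq = L_total / Σ(L/K) = 721 / 46.38 = 15.55 m/d
q = K_eq · i = 15.55 × 0.0061 = 0.09483 m/d (same in every zone)
Zone A: v = q/n = 0.09483/0.36 = 0.2634 m/d → t_A = 170/0.2634 = 645.4 d
Zone B: v = q/n = 0.09483/0.08 = 1.185 m/d → t_B = 551/1.185 = 464.8 d
Total t = 645.4 + 464.8 = 1110 d
   = 1110 / 365 = 3.04 yr

3.04 years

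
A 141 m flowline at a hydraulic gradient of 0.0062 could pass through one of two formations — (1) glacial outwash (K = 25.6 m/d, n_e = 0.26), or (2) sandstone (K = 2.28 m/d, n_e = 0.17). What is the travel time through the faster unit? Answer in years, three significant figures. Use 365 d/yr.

0.633 years

Unit 1 (glacial outwash): v = 25.6×0.0062/0.26 = 0.6105 m/d, t = 141/0.6105 = 231.0 d
Unit 2 (sandstone): v = 2.28×0.0062/0.17 = 0.08315 m/d, t = 141/0.08315 = 1696 d
Faster: 231.0 d / 365 = 0.633 yr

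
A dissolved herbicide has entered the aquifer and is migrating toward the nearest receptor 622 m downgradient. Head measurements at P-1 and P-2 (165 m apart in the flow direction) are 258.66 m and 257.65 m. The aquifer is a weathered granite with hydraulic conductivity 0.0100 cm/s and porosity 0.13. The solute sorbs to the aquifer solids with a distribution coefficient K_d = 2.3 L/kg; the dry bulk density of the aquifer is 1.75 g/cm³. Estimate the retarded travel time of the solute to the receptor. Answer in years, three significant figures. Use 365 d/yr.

Hydraulic gradient i = (258.66 − 257.65) / 165 = 1.01 / 165 = 0.006121
K = 0.0100 cm/s × 864 = 8.640 m/d
q = Ki = 8.640 × 0.006121 = 0.05289 m/d
v_s = q/n_e = 0.05289/0.13 = 0.4068 m/d
Retardation R = 1 + ρ_b·K_d/n = 1 + 1.75×2.3/0.13 = 31.96
Contaminant velocity v_c = v/R = 0.4068/31.96 = 0.01273 m/d
t = L/v_c = 622/0.01273 = 48870 d
   = 48870/365 = 134 yr

134 years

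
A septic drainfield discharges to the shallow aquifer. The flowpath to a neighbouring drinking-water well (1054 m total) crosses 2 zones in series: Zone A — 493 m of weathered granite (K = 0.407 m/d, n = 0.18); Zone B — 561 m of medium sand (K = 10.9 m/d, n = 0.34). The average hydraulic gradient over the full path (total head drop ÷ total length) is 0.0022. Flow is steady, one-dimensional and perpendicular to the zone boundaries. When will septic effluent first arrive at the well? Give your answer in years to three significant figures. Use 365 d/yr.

417 years

Steady 1-D flow in series ⇒ the Darcy flux q is identical in every zone and the zone head losses add (resistances L/K in series).
Σ(L/K) = 493/0.407 + 561/10.9 = 1211 + 51.47 = 1263 d
K_eq = L_total / Σ(L/K) = 1054 / 1263 = 0.8347 m/d
q = K_eq · i = 0.8347 × 0.0022 = 0.001836 m/d (same in every zone)
Zone A: v = q/n = 0.001836/0.18 = 0.01020 m/d → t_A = 493/0.01020 = 48330 d
Zone B: v = q/n = 0.001836/0.34 = 0.005401 m/d → t_B = 561/0.005401 = 103900 d
Total t = 48330 + 103900 = 152200 d
   = 152200 / 365 = 417 yr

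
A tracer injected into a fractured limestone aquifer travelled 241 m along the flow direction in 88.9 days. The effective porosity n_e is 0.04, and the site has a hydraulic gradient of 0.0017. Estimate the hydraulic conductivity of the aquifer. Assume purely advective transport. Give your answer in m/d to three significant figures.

v = L / t = 241 / 88.9 = 2.711 m/d
K = v · n / i = 2.711 × 0.04 / 0.0017 = 63.8 m/d

63.8 m/d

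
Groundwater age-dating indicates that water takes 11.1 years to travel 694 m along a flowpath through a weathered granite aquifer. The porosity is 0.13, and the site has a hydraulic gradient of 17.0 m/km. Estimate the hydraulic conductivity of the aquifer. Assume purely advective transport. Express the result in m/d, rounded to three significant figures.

1.31 m/d

t = 11.1 years = 4052 d
v = L / t = 694 / 4052 = 0.1713 m/d
K = v · n / i = 0.1713 × 0.13 / 0.017 = 1.31 m/d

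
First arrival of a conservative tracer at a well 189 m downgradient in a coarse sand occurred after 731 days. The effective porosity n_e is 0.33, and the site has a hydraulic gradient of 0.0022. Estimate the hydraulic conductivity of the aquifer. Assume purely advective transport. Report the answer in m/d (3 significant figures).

38.8 m/d

v = L / t = 189 / 731 = 0.2585 m/d
K = v · n / i = 0.2585 × 0.33 / 0.0022 = 38.8 m/d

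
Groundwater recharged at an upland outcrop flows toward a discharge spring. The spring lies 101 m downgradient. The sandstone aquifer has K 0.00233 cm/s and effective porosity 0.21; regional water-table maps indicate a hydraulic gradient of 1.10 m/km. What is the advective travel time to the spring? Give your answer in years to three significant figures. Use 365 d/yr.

26.2 years

K = 0.00233 cm/s × 864 = 2.013 m/d
q = Ki = 2.013 × 0.0011 = 0.002214 m/d
v = Ki/n = 2.013·0.0011/0.21 = 0.01054 m/d
t = L / v = 101 / 0.01054 = 9578 d
   = 9578 / 365 = 26.2 yr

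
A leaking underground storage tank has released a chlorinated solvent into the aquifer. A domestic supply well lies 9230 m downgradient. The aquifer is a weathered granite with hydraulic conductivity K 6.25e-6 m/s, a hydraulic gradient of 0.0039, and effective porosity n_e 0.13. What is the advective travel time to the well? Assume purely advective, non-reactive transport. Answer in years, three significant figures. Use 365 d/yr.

1560 years

K = 6.25e-6 m/s × 86400 s/d = 0.5400 m/d
q = Ki = 0.5400 × 0.0039 = 0.002106 m/d
v_s = q/n_e = 0.002106/0.13 = 0.01620 m/d
t = L / v = 9230 / 0.01620 = 569800 d
   = 569800 / 365 = 1560 yr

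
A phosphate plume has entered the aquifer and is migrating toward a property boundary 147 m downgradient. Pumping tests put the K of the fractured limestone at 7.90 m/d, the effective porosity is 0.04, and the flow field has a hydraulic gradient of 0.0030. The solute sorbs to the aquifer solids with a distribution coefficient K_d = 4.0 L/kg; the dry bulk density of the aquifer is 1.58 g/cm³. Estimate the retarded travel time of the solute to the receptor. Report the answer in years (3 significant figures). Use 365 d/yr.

q = Ki = 7.90 × 0.0030 = 0.02370 m/d
Average linear velocity = 0.02370 / 0.04 = 0.5925 m/d
Retardation R = 1 + ρ_b·K_d/n = 1 + 1.58×4.0/0.04 = 159.0
Contaminant velocity v_c = v/R = 0.5925/159.0 = 0.003726 m/d
t = L/v_c = 147/0.003726 = 39450 d
   = 39450/365 = 108 yr

108 years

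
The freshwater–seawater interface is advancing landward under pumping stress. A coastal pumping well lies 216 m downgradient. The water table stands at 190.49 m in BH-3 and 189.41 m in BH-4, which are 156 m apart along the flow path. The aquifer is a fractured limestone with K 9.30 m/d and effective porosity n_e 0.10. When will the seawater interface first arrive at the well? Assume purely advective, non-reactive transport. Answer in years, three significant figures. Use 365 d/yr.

0.919 years

Hydraulic gradient i = (190.49 − 189.41) / 156 = 1.08 / 156 = 0.006923
q = Ki = 9.30 × 0.006923 = 0.06438 m/d
Average linear velocity = 0.06438 / 0.10 = 0.6438 m/d
t = L / v = 216 / 0.6438 = 335.5 d
   = 335.5 / 365 = 0.919 yr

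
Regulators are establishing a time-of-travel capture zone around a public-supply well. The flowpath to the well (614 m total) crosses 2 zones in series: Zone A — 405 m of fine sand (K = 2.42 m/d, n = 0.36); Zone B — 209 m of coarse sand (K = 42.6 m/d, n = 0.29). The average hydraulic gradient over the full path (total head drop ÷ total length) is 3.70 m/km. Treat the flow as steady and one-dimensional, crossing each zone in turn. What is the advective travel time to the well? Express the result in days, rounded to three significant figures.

15700 days

Steady 1-D flow in series ⇒ the Darcy flux q is identical in every zone and the zone head losses add (resistances L/K in series).
Σ(L/K) = 405/2.42 + 209/42.6 = 167.4 + 4.906 = 172.3 d
K_eq = L_total / Σ(L/K) = 614 / 172.3 = 3.564 m/d
q = K_eq · i = 3.564 × 0.0037 = 0.01319 m/d (same in every zone)
Zone A: v = q/n = 0.01319/0.36 = 0.03663 m/d → t_A = 405/0.03663 = 11060 d
Zone B: v = q/n = 0.01319/0.29 = 0.04548 m/d → t_B = 209/0.04548 = 4596 d
Total t = 11060 + 4596 = 15650 d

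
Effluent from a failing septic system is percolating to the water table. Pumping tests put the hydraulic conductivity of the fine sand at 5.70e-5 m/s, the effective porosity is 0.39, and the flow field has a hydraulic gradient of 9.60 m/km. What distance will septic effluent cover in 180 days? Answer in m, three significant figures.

21.8 m

K = 5.70e-5 m/s × 86400 s/d = 4.925 m/d
q = Ki = 4.925 × 0.0096 = 0.04728 m/d
v_s = q/n_e = 0.04728/0.39 = 0.1212 m/d
L = v × T = 0.1212 × 180 = 21.82 m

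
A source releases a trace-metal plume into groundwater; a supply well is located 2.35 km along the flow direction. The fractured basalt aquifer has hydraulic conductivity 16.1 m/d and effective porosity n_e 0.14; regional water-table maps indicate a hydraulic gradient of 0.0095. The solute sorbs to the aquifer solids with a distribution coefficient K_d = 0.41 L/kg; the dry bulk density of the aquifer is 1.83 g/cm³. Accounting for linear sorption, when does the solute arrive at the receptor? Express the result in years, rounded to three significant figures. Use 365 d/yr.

37.5 years

Darcy flux q = K·i = 16.1 × 0.0095 = 0.1530 m/d
v_s = q/n_e = 0.1530/0.14 = 1.092 m/d
Retardation R = 1 + ρ_b·K_d/n = 1 + 1.83×0.41/0.14 = 6.359
Contaminant velocity v_c = v/R = 1.092/6.359 = 0.1718 m/d
L = 2.35 km = 2350 m
t = L/v_c = 2350/0.1718 = 13680 d
   = 13680/365 = 37.5 yr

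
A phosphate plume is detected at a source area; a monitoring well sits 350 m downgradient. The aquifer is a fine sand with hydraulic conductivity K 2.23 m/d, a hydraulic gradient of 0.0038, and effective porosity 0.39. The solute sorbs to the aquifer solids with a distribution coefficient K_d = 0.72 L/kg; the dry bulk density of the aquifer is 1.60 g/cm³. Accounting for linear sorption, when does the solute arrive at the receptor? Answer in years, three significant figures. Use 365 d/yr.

174 years

Specific discharge q = 2.23 × 0.0038 = 0.008474 m/d
v_s = q/n_e = 0.008474/0.39 = 0.02173 m/d
Retardation R = 1 + ρ_b·K_d/n = 1 + 1.60×0.72/0.39 = 3.954
Contaminant velocity v_c = v/R = 0.02173/3.954 = 0.005495 m/d
t = L/v_c = 350/0.005495 = 63690 d
   = 63690/365 = 174 yr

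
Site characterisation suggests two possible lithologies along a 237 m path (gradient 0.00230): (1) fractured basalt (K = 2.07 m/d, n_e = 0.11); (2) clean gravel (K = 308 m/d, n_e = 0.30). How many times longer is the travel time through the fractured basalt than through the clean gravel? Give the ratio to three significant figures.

54.6

Unit 1 (fractured basalt): v = 2.07×0.0023/0.11 = 0.04328 m/d, t = 237/0.04328 = 5476 d
Unit 2 (clean gravel): v = 308×0.0023/0.30 = 2.361 m/d, t = 237/2.361 = 100.4 d
t(fractured basalt) / t(clean gravel) = 5476/100.4 = 54.6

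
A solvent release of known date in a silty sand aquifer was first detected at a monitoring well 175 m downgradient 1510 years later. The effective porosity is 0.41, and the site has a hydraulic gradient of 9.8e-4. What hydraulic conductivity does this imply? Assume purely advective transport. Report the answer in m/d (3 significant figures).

0.133 m/d

t = 1510 years = 551200 d
v = L / t = 175 / 551200 = 3.175e-4 m/d
K = v · n / i = 3.175e-4 × 0.41 / 9.8e-4 = 0.133 m/d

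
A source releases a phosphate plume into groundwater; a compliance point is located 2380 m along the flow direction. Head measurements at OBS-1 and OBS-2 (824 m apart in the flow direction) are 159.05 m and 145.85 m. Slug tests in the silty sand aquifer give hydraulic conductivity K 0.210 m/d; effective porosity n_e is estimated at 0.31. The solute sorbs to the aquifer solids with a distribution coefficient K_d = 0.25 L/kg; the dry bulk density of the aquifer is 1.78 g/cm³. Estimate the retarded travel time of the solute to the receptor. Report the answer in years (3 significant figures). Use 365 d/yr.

1460 years

Hydraulic gradient i = (159.05 − 145.85) / 824 = 13.20 / 824 = 0.01602
Specific discharge q = 0.210 × 0.01602 = 0.003364 m/d
Seepage velocity v = q / n = 0.003364 / 0.31 = 0.01085 m/d
Retardation R = 1 + ρ_b·K_d/n = 1 + 1.78×0.25/0.31 = 2.435
Contaminant velocity v_c = v/R = 0.01085/2.435 = 0.004456 m/d
t = L/v_c = 2380/0.004456 = 534100 d
   = 534100/365 = 1460 yr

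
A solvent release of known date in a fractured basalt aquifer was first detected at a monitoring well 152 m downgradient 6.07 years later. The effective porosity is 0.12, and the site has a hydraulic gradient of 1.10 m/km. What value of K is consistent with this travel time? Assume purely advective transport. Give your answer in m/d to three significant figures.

7.48 m/d

t = 6.07 years = 2216 d
v = L / t = 152 / 2216 = 0.06861 m/d
K = v · n / i = 0.06861 × 0.12 / 0.0011 = 7.48 m/d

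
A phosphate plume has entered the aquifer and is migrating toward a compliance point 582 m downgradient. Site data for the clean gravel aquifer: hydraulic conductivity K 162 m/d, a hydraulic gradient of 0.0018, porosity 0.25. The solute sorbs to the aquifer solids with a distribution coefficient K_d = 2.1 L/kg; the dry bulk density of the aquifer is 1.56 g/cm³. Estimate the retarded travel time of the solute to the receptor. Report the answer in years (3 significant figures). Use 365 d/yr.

Darcy flux q = K·i = 162 × 0.0018 = 0.2916 m/d
Seepage velocity v = q / n = 0.2916 / 0.25 = 1.166 m/d
Retardation R = 1 + ρ_b·K_d/n = 1 + 1.56×2.1/0.25 = 14.10
Contaminant velocity v_c = v/R = 1.166/14.10 = 0.08270 m/d
t = L/v_c = 582/0.08270 = 7037 d
   = 7037/365 = 19.3 yr

19.3 years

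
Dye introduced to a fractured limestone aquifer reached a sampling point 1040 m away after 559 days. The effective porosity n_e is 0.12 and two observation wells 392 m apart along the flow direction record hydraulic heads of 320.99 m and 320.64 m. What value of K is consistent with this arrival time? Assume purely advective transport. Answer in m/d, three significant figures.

Hydraulic gradient i = (320.99 − 320.64) / 392 = 0.35 / 392 = 8.929e-4
v = L / t = 1040 / 559 = 1.860 m/d
K = v · n / i = 1.860 × 0.12 / 8.929e-4 = 250 m/d

250 m/d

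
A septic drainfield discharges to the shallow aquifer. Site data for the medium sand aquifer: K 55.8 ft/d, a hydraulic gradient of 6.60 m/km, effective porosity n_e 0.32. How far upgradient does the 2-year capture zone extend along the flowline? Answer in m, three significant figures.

K = 55.8 ft/d × 0.3048 = 17.01 m/d
Specific discharge q = 17.01 × 0.0066 = 0.1123 m/d
v_s = q/n_e = 0.1123/0.32 = 0.3508 m/d
T = 2 yr × 365 = 730 d
L = v × T = 0.3508 × 730 = 256.1 m

256 m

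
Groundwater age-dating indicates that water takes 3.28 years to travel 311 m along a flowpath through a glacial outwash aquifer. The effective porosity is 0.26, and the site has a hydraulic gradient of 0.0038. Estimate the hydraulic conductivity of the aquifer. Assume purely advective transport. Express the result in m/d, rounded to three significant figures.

17.8 m/d

t = 3.28 years = 1197 d
v = L / t = 311 / 1197 = 0.2598 m/d
K = v · n / i = 0.2598 × 0.26 / 0.0038 = 17.8 m/d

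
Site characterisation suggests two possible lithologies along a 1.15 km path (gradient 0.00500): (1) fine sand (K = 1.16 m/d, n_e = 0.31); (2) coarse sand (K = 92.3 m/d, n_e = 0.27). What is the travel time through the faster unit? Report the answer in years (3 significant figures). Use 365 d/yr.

Unit 1 (fine sand): v = 1.16×0.0050/0.31 = 0.01871 m/d, t = 1150/0.01871 = 61470 d
Unit 2 (coarse sand): v = 92.3×0.0050/0.27 = 1.709 m/d, t = 1150/1.709 = 672.8 d
Faster: 672.8 d / 365 = 1.84 yr

1.84 years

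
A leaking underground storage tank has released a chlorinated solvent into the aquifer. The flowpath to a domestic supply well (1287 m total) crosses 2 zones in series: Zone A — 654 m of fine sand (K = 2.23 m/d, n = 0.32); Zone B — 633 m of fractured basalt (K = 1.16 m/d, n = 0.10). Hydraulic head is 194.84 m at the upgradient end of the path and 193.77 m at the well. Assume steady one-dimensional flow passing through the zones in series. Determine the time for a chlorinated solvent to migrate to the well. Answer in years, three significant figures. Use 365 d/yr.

586 years

Total head drop ΔH = 194.84 − 193.77 = 1.07 m
Continuity: the same q passes through each zone, so ΔH = q·Σ(L_j/K_j) — the zones act as resistances in series.
Σ(L/K) = 654/2.23 + 633/1.16 = 293.3 + 545.7 = 839.0 d
q = ΔH / Σ(L/K) = 1.07 / 839.0 = 0.001275 m/d (same in every zone)
Zone A: v = q/n = 0.001275/0.32 = 0.003986 m/d → t_A = 654/0.003986 = 164100 d
Zone B: v = q/n = 0.001275/0.10 = 0.01275 m/d → t_B = 633/0.01275 = 49630 d
Total t = 164100 + 49630 = 213700 d
   = 213700 / 365 = 586 yr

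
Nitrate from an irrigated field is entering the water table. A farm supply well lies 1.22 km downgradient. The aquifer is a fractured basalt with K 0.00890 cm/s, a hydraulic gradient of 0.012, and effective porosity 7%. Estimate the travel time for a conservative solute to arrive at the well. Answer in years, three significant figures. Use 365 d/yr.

K = 0.00890 cm/s × 864 = 7.690 m/d
Darcy flux q = K·i = 7.690 × 0.012 = 0.09228 m/d
v_s = q/n_e = 0.09228/0.07 = 1.318 m/d
L = 1.22 km = 1220 m
t = L / v = 1220 / 1.318 = 925.5 d
   = 925.5 / 365 = 2.54 yr

2.54 years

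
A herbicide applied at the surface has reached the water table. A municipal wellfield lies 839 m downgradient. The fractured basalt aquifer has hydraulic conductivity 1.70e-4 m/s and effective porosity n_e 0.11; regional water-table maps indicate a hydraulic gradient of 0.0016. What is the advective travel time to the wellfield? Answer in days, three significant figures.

3930 days

K = 1.70e-4 m/s × 86400 s/d = 14.69 m/d
q = Ki = 14.69 × 0.0016 = 0.02350 m/d
v_s = q/n_e = 0.02350/0.11 = 0.2136 m/d
t = L / v = 839 / 0.2136 = 3927 d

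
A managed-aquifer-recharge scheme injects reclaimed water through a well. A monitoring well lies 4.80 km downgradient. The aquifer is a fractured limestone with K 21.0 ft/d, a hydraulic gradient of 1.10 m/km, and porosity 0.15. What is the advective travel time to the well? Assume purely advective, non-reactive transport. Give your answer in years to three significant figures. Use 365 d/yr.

K = 21.0 ft/d × 0.3048 = 6.401 m/d
q = Ki = 6.401 × 0.0011 = 0.007041 m/d
Seepage velocity v = q / n = 0.007041 / 0.15 = 0.04694 m/d
L = 4.80 km = 4800 m
t = L / v = 4800 / 0.04694 = 102300 d
   = 102300 / 365 = 280 yr

280 years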